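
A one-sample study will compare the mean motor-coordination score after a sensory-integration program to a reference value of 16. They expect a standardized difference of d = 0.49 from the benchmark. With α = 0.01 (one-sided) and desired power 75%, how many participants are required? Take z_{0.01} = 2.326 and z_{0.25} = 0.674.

n = 38

For a one-sample test: n = ((z_{α} + z_β) / d)².
z_{α} + z_β = 2.326 + 0.674 = 3.000.
n = (3.000 / 0.49)² = 6.122² = 37.48.
Round up.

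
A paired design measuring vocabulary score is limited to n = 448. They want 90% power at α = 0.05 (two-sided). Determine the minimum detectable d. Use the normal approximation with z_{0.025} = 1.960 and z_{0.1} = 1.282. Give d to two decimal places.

For a single sample (or paired design) of n = 448: d_min = (z_{α/2} + z_β)/√n.
z-sum = 1.960 + 1.282 = 3.242.
d_min = 3.242 / √448 = 3.242 / 21.166 = 0.153.

d_min ≈ 0.15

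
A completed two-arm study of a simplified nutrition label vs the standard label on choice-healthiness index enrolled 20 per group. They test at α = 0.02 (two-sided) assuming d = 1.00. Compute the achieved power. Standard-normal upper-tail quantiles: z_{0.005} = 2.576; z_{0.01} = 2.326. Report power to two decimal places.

For two equal groups, power = Φ(d·√(n/2) − z_{α/2}).
d·√(n/2) = 1.00 × √(20/2) = 1.00 × 3.162 = 3.162.
z_β = 3.162 − 2.326 = 0.836.
Power = Φ(0.836) = 0.799.

power ≈ 0.80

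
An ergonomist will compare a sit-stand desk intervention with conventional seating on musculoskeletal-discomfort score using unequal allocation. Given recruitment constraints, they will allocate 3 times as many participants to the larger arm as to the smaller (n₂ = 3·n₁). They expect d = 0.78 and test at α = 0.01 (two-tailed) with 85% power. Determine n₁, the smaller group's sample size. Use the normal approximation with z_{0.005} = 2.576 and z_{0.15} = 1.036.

With allocation ratio k = n₂/n₁ = 3, Var(x̄₁−x̄₂) = σ²(1/n₁ + 1/(k·n₁)) = σ²·(k+1)/(k·n₁).
So n₁ = (1 + 1/k)·((z_{α/2} + z_β)/d)² = 1.333 × (3.612/0.78)².
n₁ = 1.333 × 21.44 = 28.6.
Round up: n₁ = 29, giving n₂ = 3 × 29 = 87.

n₁ = 29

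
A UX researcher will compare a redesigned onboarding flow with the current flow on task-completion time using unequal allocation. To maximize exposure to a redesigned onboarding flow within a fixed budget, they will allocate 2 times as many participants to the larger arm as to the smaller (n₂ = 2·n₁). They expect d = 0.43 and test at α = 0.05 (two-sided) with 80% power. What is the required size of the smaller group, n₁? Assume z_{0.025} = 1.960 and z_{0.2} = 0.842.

n₁ = 64

With allocation ratio k = n₂/n₁ = 2, Var(x̄₁−x̄₂) = σ²(1/n₁ + 1/(k·n₁)) = σ²·(k+1)/(k·n₁).
So n₁ = (1 + 1/k)·((z_{α/2} + z_β)/d)² = 1.500 × (2.802/0.43)².
n₁ = 1.500 × 42.46 = 63.7.
Round up: n₁ = 64, giving n₂ = 2 × 64 = 128.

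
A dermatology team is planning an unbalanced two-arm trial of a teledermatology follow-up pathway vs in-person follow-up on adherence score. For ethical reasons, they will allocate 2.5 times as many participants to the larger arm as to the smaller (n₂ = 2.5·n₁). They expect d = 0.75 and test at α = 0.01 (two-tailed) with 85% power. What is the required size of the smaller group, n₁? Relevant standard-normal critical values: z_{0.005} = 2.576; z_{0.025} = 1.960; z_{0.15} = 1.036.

n₁ = 33

With allocation ratio k = n₂/n₁ = 2.5, Var(x̄₁−x̄₂) = σ²(1/n₁ + 1/(k·n₁)) = σ²·(k+1)/(k·n₁).
So n₁ = (1 + 1/k)·((z_{α/2} + z_β)/d)² = 1.400 × (3.612/0.75)².
n₁ = 1.400 × 23.19 = 32.5.
Round up: n₁ = 33, giving n₂ = ⌈2.5 × 33⌉ = ⌈82.5⌉ = 83.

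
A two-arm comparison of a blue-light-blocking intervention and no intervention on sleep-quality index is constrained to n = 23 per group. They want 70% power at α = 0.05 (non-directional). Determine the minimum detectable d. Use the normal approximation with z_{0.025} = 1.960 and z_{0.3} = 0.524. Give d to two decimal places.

d_min ≈ 0.73

For two independent groups of n = 23 each: d_min = (z_{α/2} + z_β)·√(2/n).
z-sum = 1.960 + 0.524 = 2.484.
d_min = 2.484 × √(2/23) = 2.484 × 0.2949 = 0.732.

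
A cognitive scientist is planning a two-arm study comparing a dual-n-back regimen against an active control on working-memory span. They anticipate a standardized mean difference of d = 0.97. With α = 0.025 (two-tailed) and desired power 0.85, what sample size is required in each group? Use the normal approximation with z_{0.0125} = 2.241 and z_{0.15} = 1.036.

n = 23 per group

For two independent groups with equal n: n = 2·((z_{α/2} + z_β) / d)².
z_{α/2} + z_β = 2.241 + 1.036 = 3.277.
n = 2 × (3.277 / 0.97)² = 2 × 3.378² = 2 × 11.41 = 22.8.
Round up to the next whole participant.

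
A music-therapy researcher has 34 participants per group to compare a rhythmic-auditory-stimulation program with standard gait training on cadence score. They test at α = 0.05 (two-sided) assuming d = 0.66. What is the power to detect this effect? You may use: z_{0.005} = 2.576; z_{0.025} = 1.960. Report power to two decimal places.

For two equal groups, power = Φ(d·√(n/2) − z_{α/2}).
d·√(n/2) = 0.66 × √(34/2) = 0.66 × 4.123 = 2.721.
z_β = 2.721 − 1.960 = 0.761.
Power = Φ(0.761) = 0.777.

power ≈ 0.78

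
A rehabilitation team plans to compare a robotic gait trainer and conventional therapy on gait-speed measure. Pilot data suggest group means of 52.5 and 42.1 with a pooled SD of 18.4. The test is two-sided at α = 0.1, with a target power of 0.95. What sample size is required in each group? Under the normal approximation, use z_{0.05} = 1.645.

Cohen's d = |M₁ − M₂| / SD_pooled = |52.5 − 42.1| / 18.4 = 10.4 / 18.4 = 0.565.
For two independent groups with equal n: n = 2·((z_{α/2} + z_β) / d)².
z_{α/2} + z_β = 1.645 + 1.645 = 3.290.
n = 2 × (3.290 / 0.565)² = 2 × 5.823² = 2 × 33.91 = 67.8.
Round up to the next whole participant.

n = 68 per group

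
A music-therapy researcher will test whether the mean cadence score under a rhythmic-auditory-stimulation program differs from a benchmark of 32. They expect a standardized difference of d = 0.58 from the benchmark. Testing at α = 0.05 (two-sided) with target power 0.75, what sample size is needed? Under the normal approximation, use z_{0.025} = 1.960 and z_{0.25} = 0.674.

n = 21

For a one-sample test: n = ((z_{α/2} + z_β) / d)².
z_{α/2} + z_β = 1.960 + 0.674 = 2.634.
n = (2.634 / 0.58)² = 4.541² = 20.62.
Round up.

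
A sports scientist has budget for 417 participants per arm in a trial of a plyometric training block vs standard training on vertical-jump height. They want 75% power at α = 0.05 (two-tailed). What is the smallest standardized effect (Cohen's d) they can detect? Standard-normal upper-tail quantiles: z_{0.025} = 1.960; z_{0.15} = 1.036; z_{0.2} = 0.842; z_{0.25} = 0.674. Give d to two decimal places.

For two independent groups of n = 417 each: d_min = (z_{α/2} + z_β)·√(2/n).
z-sum = 1.960 + 0.674 = 2.634.
d_min = 2.634 × √(2/417) = 2.634 × 0.0693 = 0.182.

d_min ≈ 0.18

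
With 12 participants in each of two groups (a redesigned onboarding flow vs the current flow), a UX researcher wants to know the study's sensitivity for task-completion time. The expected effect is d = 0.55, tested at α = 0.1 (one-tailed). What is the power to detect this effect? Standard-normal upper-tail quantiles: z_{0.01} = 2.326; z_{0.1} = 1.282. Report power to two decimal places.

power ≈ 0.53

For two equal groups, power = Φ(d·√(n/2) − z_{α}).
d·√(n/2) = 0.55 × √(12/2) = 0.55 × 2.449 = 1.347.
z_β = 1.347 − 1.282 = 0.065.
Power = Φ(0.065) = 0.526.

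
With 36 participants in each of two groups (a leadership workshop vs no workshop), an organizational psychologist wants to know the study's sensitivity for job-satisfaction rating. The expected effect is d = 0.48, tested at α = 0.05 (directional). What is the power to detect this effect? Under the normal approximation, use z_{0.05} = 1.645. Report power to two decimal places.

For two equal groups, power = Φ(d·√(n/2) − z_{α}).
d·√(n/2) = 0.48 × √(36/2) = 0.48 × 4.243 = 2.036.
z_β = 2.036 − 1.645 = 0.391.
Power = Φ(0.391) = 0.652.

power ≈ 0.65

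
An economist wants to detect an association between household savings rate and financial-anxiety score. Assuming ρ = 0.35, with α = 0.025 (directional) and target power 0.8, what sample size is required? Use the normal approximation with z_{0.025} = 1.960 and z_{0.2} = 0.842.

Fisher's z: C = ½·ln((1+r)/(1−r)) = ½·ln(2.0769) = 0.3654.
n = ((z_{α} + z_β)/C)² + 3.
(1.960 + 0.842) / 0.3654 = 2.802 / 0.3654 = 7.668.
n = 7.668² + 3 = 58.80 + 3 = 61.8.
Round up.

n = 62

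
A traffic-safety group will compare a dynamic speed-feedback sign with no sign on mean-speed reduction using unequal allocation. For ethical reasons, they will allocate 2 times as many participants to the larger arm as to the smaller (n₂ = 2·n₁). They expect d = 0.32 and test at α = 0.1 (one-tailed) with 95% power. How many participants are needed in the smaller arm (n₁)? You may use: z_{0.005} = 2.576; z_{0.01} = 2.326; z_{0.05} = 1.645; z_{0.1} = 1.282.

With allocation ratio k = n₂/n₁ = 2, Var(x̄₁−x̄₂) = σ²(1/n₁ + 1/(k·n₁)) = σ²·(k+1)/(k·n₁).
So n₁ = (1 + 1/k)·((z_{α} + z_β)/d)² = 1.500 × (2.927/0.32)².
n₁ = 1.500 × 83.67 = 125.5.
Round up: n₁ = 126, giving n₂ = 2 × 126 = 252.

n₁ = 126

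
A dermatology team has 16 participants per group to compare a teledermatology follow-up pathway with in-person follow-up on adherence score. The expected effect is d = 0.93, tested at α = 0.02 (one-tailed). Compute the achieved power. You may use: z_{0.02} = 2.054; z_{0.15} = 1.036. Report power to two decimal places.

power ≈ 0.72

For two equal groups, power = Φ(d·√(n/2) − z_{α}).
d·√(n/2) = 0.93 × √(16/2) = 0.93 × 2.828 = 2.630.
z_β = 2.630 − 2.054 = 0.576.
Power = Φ(0.576) = 0.718.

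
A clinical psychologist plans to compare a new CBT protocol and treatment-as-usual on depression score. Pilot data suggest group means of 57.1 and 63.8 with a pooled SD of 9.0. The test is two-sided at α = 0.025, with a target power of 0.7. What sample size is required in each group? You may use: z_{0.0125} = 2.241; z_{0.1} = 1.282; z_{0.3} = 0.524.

n = 28 per group

Cohen's d = |M₁ − M₂| / SD_pooled = |57.1 − 63.8| / 9.0 = 6.7 / 9.0 = 0.744.
For two independent groups with equal n: n = 2·((z_{α/2} + z_β) / d)².
z_{α/2} + z_β = 2.241 + 0.524 = 2.765.
n = 2 × (2.765 / 0.744)² = 2 × 3.716² = 2 × 13.81 = 27.6.
Round up to the next whole participant.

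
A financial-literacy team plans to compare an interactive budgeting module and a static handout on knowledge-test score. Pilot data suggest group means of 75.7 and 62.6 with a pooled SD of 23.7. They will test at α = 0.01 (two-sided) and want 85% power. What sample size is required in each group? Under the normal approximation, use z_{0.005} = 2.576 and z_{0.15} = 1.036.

n = 86 per group

Cohen's d = |M₁ − M₂| / SD_pooled = |75.7 − 62.6| / 23.7 = 13.1 / 23.7 = 0.553.
For two independent groups with equal n: n = 2·((z_{α/2} + z_β) / d)².
z_{α/2} + z_β = 2.576 + 1.036 = 3.612.
n = 2 × (3.612 / 0.553)² = 2 × 6.532² = 2 × 42.66 = 85.3.
Round up to the next whole participant.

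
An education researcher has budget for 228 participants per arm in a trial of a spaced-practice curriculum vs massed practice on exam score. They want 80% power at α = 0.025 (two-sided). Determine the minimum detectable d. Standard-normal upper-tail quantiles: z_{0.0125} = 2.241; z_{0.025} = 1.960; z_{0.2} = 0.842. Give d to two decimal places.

For two independent groups of n = 228 each: d_min = (z_{α/2} + z_β)·√(2/n).
z-sum = 2.241 + 0.842 = 3.083.
d_min = 3.083 × √(2/228) = 3.083 × 0.0937 = 0.289.

d_min ≈ 0.29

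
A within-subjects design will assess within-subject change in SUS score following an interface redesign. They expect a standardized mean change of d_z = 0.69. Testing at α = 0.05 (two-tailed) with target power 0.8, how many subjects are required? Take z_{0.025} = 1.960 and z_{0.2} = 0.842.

n = 17 pairs

For a paired (one-sample on differences) test: n = ((z_{α/2} + z_β) / d)².
z_{α/2} + z_β = 1.960 + 0.842 = 2.802.
n = (2.802 / 0.69)² = 4.061² = 16.49.
Round up.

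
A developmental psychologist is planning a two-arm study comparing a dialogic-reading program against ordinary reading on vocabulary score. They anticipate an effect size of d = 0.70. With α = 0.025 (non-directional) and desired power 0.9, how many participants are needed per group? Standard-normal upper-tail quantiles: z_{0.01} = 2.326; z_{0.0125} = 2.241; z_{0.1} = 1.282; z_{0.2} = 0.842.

n = 51 per group

For two independent groups with equal n: n = 2·((z_{α/2} + z_β) / d)².
z_{α/2} + z_β = 2.241 + 1.282 = 3.523.
n = 2 × (3.523 / 0.70)² = 2 × 5.033² = 2 × 25.33 = 50.7.
Round up to the next whole participant.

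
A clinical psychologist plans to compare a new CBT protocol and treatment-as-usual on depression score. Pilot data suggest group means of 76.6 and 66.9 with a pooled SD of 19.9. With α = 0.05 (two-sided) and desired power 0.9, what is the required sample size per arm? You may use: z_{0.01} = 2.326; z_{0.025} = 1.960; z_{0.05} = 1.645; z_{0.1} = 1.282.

n = 89 per group

Cohen's d = |M₁ − M₂| / SD_pooled = |76.6 − 66.9| / 19.9 = 9.7 / 19.9 = 0.487.
For two independent groups with equal n: n = 2·((z_{α/2} + z_β) / d)².
z_{α/2} + z_β = 1.960 + 1.282 = 3.242.
n = 2 × (3.242 / 0.487)² = 2 × 6.657² = 2 × 44.32 = 88.6.
Round up to the next whole participant.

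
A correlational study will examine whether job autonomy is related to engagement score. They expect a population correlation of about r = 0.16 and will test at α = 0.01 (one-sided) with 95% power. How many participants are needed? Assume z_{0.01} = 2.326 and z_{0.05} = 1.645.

n = 609

Fisher's z: C = ½·ln((1+r)/(1−r)) = ½·ln(1.3810) = 0.1614.
n = ((z_{α} + z_β)/C)² + 3.
(2.326 + 1.645) / 0.1614 = 3.971 / 0.1614 = 24.603.
n = 24.603² + 3 = 605.33 + 3 = 608.3.
Round up.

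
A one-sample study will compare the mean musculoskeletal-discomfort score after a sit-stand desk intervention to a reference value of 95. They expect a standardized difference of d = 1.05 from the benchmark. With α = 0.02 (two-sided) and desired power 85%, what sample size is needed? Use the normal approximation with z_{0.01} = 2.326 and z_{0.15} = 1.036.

n = 11

For a one-sample test: n = ((z_{α/2} + z_β) / d)².
z_{α/2} + z_β = 2.326 + 1.036 = 3.362.
n = (3.362 / 1.05)² = 3.202² = 10.25.
Round up.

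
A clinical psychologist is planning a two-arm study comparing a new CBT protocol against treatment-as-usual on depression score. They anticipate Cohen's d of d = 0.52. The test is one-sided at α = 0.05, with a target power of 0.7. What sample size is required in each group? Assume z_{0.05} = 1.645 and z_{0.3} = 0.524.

For two independent groups with equal n: n = 2·((z_{α} + z_β) / d)².
z_{α} + z_β = 1.645 + 0.524 = 2.169.
n = 2 × (2.169 / 0.52)² = 2 × 4.171² = 2 × 17.40 = 34.8.
Round up to the next whole participant.

n = 35 per group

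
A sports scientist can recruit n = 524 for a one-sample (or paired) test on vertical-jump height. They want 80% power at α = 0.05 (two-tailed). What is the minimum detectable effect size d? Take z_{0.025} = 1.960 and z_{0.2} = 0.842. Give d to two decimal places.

d_min ≈ 0.12

For a single sample (or paired design) of n = 524: d_min = (z_{α/2} + z_β)/√n.
z-sum = 1.960 + 0.842 = 2.802.
d_min = 2.802 / √524 = 2.802 / 22.891 = 0.122.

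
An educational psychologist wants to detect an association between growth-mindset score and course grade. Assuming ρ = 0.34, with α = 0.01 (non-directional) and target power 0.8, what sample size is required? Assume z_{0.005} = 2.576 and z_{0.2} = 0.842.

Fisher's z: C = ½·ln((1+r)/(1−r)) = ½·ln(2.0303) = 0.3541.
n = ((z_{α/2} + z_β)/C)² + 3.
(2.576 + 0.842) / 0.3541 = 3.418 / 0.3541 = 9.653.
n = 9.653² + 3 = 93.17 + 3 = 96.2.
Round up.

n = 97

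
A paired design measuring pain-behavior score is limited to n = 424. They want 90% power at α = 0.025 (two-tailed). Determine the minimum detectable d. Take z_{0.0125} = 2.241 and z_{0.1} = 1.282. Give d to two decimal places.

For a single sample (or paired design) of n = 424: d_min = (z_{α/2} + z_β)/√n.
z-sum = 2.241 + 1.282 = 3.523.
d_min = 3.523 / √424 = 3.523 / 20.591 = 0.171.

d_min ≈ 0.17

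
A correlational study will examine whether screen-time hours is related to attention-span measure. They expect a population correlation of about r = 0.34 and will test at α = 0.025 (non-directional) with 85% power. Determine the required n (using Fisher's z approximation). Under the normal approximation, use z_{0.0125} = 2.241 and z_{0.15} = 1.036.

n = 89

Fisher's z: C = ½·ln((1+r)/(1−r)) = ½·ln(2.0303) = 0.3541.
n = ((z_{α/2} + z_β)/C)² + 3.
(2.241 + 1.036) / 0.3541 = 3.277 / 0.3541 = 9.254.
n = 9.254² + 3 = 85.64 + 3 = 88.6.
Round up.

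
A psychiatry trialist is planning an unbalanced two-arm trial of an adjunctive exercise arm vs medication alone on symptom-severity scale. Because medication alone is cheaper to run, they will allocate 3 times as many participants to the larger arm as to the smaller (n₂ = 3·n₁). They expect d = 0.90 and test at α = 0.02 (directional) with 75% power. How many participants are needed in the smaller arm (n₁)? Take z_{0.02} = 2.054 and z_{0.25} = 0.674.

n₁ = 13

With allocation ratio k = n₂/n₁ = 3, Var(x̄₁−x̄₂) = σ²(1/n₁ + 1/(k·n₁)) = σ²·(k+1)/(k·n₁).
So n₁ = (1 + 1/k)·((z_{α} + z_β)/d)² = 1.333 × (2.728/0.90)².
n₁ = 1.333 × 9.19 = 12.3.
Round up: n₁ = 13, giving n₂ = 3 × 13 = 39.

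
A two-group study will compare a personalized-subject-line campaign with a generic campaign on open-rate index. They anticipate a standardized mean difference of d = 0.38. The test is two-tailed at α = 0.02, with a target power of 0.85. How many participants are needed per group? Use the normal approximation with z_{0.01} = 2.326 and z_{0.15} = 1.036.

n = 157 per group

For two independent groups with equal n: n = 2·((z_{α/2} + z_β) / d)².
z_{α/2} + z_β = 2.326 + 1.036 = 3.362.
n = 2 × (3.362 / 0.38)² = 2 × 8.847² = 2 × 78.28 = 156.6.
Round up to the next whole participant.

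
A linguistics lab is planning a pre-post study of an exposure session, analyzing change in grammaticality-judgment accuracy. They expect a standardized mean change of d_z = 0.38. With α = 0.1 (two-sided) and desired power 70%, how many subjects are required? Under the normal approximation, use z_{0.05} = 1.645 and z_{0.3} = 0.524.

For a paired (one-sample on differences) test: n = ((z_{α/2} + z_β) / d)².
z_{α/2} + z_β = 1.645 + 0.524 = 2.169.
n = (2.169 / 0.38)² = 5.708² = 32.58.
Round up.

n = 33 pairs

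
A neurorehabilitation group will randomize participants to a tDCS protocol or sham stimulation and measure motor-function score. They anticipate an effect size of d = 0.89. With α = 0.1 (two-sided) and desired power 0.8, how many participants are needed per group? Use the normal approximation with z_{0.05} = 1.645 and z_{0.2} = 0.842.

n = 16 per group

For two independent groups with equal n: n = 2·((z_{α/2} + z_β) / d)².
z_{α/2} + z_β = 1.645 + 0.842 = 2.487.
n = 2 × (2.487 / 0.89)² = 2 × 2.794² = 2 × 7.81 = 15.6.
Round up to the next whole participant.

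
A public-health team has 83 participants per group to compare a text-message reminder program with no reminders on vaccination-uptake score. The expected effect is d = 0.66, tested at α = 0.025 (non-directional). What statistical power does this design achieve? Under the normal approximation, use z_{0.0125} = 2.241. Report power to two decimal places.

power ≈ 0.98

For two equal groups, power = Φ(d·√(n/2) − z_{α/2}).
d·√(n/2) = 0.66 × √(83/2) = 0.66 × 6.442 = 4.252.
z_β = 4.252 − 2.241 = 2.011.
Power = Φ(2.011) = 0.978.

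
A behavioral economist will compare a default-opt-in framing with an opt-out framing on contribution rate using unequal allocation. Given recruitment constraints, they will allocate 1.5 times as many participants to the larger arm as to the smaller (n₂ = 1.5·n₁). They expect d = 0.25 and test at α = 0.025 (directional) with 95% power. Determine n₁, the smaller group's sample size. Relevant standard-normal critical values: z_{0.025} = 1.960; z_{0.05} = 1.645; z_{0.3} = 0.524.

With allocation ratio k = n₂/n₁ = 1.5, Var(x̄₁−x̄₂) = σ²(1/n₁ + 1/(k·n₁)) = σ²·(k+1)/(k·n₁).
So n₁ = (1 + 1/k)·((z_{α} + z_β)/d)² = 1.667 × (3.605/0.25)².
n₁ = 1.667 × 207.94 = 346.6.
Round up: n₁ = 347, giving n₂ = ⌈1.5 × 347⌉ = ⌈520.5⌉ = 521.

n₁ = 347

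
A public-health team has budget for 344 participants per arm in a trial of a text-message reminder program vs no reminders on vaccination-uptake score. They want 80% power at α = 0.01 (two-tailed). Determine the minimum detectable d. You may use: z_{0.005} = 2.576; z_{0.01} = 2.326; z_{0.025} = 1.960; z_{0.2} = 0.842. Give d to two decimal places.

d_min ≈ 0.26

For two independent groups of n = 344 each: d_min = (z_{α/2} + z_β)·√(2/n).
z-sum = 2.576 + 0.842 = 3.418.
d_min = 3.418 × √(2/344) = 3.418 × 0.0762 = 0.261.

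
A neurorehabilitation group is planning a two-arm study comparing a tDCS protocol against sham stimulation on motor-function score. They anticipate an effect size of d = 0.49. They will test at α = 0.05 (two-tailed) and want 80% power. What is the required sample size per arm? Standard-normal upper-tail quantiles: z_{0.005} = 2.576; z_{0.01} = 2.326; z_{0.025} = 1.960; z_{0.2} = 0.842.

For two independent groups with equal n: n = 2·((z_{α/2} + z_β) / d)².
z_{α/2} + z_β = 1.960 + 0.842 = 2.802.
n = 2 × (2.802 / 0.49)² = 2 × 5.718² = 2 × 32.70 = 65.4.
Round up to the next whole participant.

n = 66 per group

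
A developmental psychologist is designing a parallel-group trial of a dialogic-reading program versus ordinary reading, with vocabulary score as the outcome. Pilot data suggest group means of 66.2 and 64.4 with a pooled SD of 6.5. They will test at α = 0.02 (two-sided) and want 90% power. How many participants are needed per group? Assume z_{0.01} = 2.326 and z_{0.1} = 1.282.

n = 340 per group

Cohen's d = |M₁ − M₂| / SD_pooled = |66.2 − 64.4| / 6.5 = 1.8 / 6.5 = 0.277.
For two independent groups with equal n: n = 2·((z_{α/2} + z_β) / d)².
z_{α/2} + z_β = 2.326 + 1.282 = 3.608.
n = 2 × (3.608 / 0.277)² = 2 × 13.025² = 2 × 169.66 = 339.3.
Round up to the next whole participant.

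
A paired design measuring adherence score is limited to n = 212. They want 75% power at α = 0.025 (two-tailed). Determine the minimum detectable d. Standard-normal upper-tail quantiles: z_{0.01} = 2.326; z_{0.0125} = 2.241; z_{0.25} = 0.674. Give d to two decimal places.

d_min ≈ 0.20

For a single sample (or paired design) of n = 212: d_min = (z_{α/2} + z_β)/√n.
z-sum = 2.241 + 0.674 = 2.915.
d_min = 2.915 / √212 = 2.915 / 14.560 = 0.200.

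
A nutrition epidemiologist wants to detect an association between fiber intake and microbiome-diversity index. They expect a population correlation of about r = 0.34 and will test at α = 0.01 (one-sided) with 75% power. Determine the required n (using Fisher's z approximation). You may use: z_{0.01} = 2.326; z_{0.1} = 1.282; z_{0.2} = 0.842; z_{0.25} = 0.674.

n = 75

Fisher's z: C = ½·ln((1+r)/(1−r)) = ½·ln(2.0303) = 0.3541.
n = ((z_{α} + z_β)/C)² + 3.
(2.326 + 0.674) / 0.3541 = 3.000 / 0.3541 = 8.472.
n = 8.472² + 3 = 71.78 + 3 = 74.8.
Round up.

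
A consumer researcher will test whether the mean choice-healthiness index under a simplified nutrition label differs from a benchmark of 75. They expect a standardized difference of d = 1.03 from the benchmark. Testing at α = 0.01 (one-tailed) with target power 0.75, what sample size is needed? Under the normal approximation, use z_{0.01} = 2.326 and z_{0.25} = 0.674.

For a one-sample test: n = ((z_{α} + z_β) / d)².
z_{α} + z_β = 2.326 + 0.674 = 3.000.
n = (3.000 / 1.03)² = 2.913² = 8.48.
Round up.

n = 9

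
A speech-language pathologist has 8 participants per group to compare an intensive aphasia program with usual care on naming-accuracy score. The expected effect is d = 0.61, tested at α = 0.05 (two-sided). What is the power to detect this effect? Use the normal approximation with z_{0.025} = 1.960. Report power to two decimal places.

power ≈ 0.23

For two equal groups, power = Φ(d·√(n/2) − z_{α/2}).
d·√(n/2) = 0.61 × √(8/2) = 0.61 × 2.000 = 1.220.
z_β = 1.220 − 1.960 = -0.740.
Power = Φ(-0.740) = 0.230.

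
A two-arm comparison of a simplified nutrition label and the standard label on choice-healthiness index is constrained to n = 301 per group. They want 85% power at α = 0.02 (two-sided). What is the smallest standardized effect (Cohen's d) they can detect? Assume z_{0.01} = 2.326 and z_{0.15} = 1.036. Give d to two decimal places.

For two independent groups of n = 301 each: d_min = (z_{α/2} + z_β)·√(2/n).
z-sum = 2.326 + 1.036 = 3.362.
d_min = 3.362 × √(2/301) = 3.362 × 0.0815 = 0.274.

d_min ≈ 0.27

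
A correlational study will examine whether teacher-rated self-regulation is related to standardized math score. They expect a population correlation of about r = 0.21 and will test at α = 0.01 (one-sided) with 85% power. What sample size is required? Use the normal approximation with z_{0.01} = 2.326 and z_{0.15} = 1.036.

n = 252

Fisher's z: C = ½·ln((1+r)/(1−r)) = ½·ln(1.5316) = 0.2132.
n = ((z_{α} + z_β)/C)² + 3.
(2.326 + 1.036) / 0.2132 = 3.362 / 0.2132 = 15.769.
n = 15.769² + 3 = 248.67 + 3 = 251.7.
Round up.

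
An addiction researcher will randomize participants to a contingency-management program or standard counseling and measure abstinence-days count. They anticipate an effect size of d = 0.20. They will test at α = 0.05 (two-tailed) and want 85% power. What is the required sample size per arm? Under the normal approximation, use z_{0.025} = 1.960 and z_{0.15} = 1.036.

For two independent groups with equal n: n = 2·((z_{α/2} + z_β) / d)².
z_{α/2} + z_β = 1.960 + 1.036 = 2.996.
n = 2 × (2.996 / 0.20)² = 2 × 14.980² = 2 × 224.40 = 448.8.
Round up to the next whole participant.

n = 449 per group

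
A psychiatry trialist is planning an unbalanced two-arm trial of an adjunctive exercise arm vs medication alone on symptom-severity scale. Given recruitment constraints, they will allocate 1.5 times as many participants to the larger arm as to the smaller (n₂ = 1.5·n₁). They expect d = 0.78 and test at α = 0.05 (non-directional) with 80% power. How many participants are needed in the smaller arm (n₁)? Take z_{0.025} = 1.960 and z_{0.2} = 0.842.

With allocation ratio k = n₂/n₁ = 1.5, Var(x̄₁−x̄₂) = σ²(1/n₁ + 1/(k·n₁)) = σ²·(k+1)/(k·n₁).
So n₁ = (1 + 1/k)·((z_{α/2} + z_β)/d)² = 1.667 × (2.802/0.78)².
n₁ = 1.667 × 12.90 = 21.5.
Round up: n₁ = 22, giving n₂ = 1.5 × 22 = 33.

n₁ = 22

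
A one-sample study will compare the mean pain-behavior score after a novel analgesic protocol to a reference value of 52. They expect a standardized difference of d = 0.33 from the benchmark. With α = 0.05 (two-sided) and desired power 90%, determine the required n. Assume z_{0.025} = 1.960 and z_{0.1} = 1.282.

For a one-sample test: n = ((z_{α/2} + z_β) / d)².
z_{α/2} + z_β = 1.960 + 1.282 = 3.242.
n = (3.242 / 0.33)² = 9.824² = 96.52.
Round up.

n = 97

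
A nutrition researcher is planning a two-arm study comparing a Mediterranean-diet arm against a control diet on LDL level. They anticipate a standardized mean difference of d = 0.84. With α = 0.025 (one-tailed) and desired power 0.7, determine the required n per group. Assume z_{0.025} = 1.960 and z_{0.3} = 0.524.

For two independent groups with equal n: n = 2·((z_{α} + z_β) / d)².
z_{α} + z_β = 1.960 + 0.524 = 2.484.
n = 2 × (2.484 / 0.84)² = 2 × 2.957² = 2 × 8.74 = 17.5.
Round up to the next whole participant.

n = 18 per group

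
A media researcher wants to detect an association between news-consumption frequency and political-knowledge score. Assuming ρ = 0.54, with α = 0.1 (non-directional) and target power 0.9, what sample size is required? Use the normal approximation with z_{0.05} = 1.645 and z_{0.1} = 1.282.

Fisher's z: C = ½·ln((1+r)/(1−r)) = ½·ln(3.3478) = 0.6042.
n = ((z_{α/2} + z_β)/C)² + 3.
(1.645 + 1.282) / 0.6042 = 2.927 / 0.6042 = 4.844.
n = 4.844² + 3 = 23.47 + 3 = 26.5.
Round up.

n = 27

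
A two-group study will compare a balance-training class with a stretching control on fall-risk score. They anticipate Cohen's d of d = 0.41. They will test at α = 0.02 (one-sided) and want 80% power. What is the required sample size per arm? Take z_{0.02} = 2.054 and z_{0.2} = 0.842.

n = 100 per group

For two independent groups with equal n: n = 2·((z_{α} + z_β) / d)².
z_{α} + z_β = 2.054 + 0.842 = 2.896.
n = 2 × (2.896 / 0.41)² = 2 × 7.063² = 2 × 49.89 = 99.8.
Round up to the next whole participant.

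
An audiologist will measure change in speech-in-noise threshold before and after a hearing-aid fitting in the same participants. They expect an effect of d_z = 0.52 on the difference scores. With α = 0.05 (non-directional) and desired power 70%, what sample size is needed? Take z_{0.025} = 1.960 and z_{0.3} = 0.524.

For a paired (one-sample on differences) test: n = ((z_{α/2} + z_β) / d)².
z_{α/2} + z_β = 1.960 + 0.524 = 2.484.
n = (2.484 / 0.52)² = 4.777² = 22.82.
Round up.

n = 23 pairs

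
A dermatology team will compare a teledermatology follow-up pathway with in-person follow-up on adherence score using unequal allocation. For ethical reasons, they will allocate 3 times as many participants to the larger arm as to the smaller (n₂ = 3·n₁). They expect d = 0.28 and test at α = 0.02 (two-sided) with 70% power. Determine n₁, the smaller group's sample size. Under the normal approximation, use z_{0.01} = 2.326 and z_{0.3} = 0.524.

n₁ = 139

With allocation ratio k = n₂/n₁ = 3, Var(x̄₁−x̄₂) = σ²(1/n₁ + 1/(k·n₁)) = σ²·(k+1)/(k·n₁).
So n₁ = (1 + 1/k)·((z_{α/2} + z_β)/d)² = 1.333 × (2.850/0.28)².
n₁ = 1.333 × 103.60 = 138.1.
Round up: n₁ = 139, giving n₂ = 3 × 139 = 417.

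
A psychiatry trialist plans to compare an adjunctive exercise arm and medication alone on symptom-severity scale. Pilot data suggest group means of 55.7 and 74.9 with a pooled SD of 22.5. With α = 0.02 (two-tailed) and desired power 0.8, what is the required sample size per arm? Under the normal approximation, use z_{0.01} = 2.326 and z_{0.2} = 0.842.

Cohen's d = |M₁ − M₂| / SD_pooled = |55.7 − 74.9| / 22.5 = 19.2 / 22.5 = 0.853.
For two independent groups with equal n: n = 2·((z_{α/2} + z_β) / d)².
z_{α/2} + z_β = 2.326 + 0.842 = 3.168.
n = 2 × (3.168 / 0.853)² = 2 × 3.714² = 2 × 13.79 = 27.6.
Round up to the next whole participant.

n = 28 per group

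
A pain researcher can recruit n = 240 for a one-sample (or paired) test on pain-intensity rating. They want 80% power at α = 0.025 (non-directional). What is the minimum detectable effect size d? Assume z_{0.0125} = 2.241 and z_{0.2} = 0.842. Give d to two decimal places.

For a single sample (or paired design) of n = 240: d_min = (z_{α/2} + z_β)/√n.
z-sum = 2.241 + 0.842 = 3.083.
d_min = 3.083 / √240 = 3.083 / 15.492 = 0.199.

d_min ≈ 0.20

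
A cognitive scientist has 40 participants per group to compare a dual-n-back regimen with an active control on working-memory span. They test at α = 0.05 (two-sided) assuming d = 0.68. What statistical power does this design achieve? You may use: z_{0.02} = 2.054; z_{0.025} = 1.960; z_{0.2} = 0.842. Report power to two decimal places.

power ≈ 0.86

For two equal groups, power = Φ(d·√(n/2) − z_{α/2}).
d·√(n/2) = 0.68 × √(40/2) = 0.68 × 4.472 = 3.041.
z_β = 3.041 − 1.960 = 1.081.
Power = Φ(1.081) = 0.860.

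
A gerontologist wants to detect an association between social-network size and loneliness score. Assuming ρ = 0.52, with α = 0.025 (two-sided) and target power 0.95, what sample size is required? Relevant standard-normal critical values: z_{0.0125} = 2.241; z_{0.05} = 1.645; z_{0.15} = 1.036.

n = 49

Fisher's z: C = ½·ln((1+r)/(1−r)) = ½·ln(3.1667) = 0.5763.
n = ((z_{α/2} + z_β)/C)² + 3.
(2.241 + 1.645) / 0.5763 = 3.886 / 0.5763 = 6.743.
n = 6.743² + 3 = 45.47 + 3 = 48.5.
Round up.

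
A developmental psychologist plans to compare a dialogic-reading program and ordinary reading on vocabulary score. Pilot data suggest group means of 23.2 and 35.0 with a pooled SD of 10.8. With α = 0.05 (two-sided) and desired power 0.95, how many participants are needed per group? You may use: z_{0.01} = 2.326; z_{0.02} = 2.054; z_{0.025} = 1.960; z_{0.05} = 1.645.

Cohen's d = |M₁ − M₂| / SD_pooled = |23.2 − 35.0| / 10.8 = 11.8 / 10.8 = 1.093.
For two independent groups with equal n: n = 2·((z_{α/2} + z_β) / d)².
z_{α/2} + z_β = 1.960 + 1.645 = 3.605.
n = 2 × (3.605 / 1.093)² = 2 × 3.298² = 2 × 10.88 = 21.8.
Round up to the next whole participant.

n = 22 per group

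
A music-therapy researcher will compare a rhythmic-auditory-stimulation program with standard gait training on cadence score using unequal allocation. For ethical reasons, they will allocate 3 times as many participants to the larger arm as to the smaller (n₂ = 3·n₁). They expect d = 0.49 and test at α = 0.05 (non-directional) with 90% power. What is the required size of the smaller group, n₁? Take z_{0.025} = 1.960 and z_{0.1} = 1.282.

With allocation ratio k = n₂/n₁ = 3, Var(x̄₁−x̄₂) = σ²(1/n₁ + 1/(k·n₁)) = σ²·(k+1)/(k·n₁).
So n₁ = (1 + 1/k)·((z_{α/2} + z_β)/d)² = 1.333 × (3.242/0.49)².
n₁ = 1.333 × 43.78 = 58.4.
Round up: n₁ = 59, giving n₂ = 3 × 59 = 177.

n₁ = 59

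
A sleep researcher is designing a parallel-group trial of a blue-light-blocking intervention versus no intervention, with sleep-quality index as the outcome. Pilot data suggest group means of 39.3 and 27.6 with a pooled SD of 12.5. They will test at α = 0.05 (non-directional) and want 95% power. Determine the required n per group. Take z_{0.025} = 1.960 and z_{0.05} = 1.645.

n = 30 per group

Cohen's d = |M₁ − M₂| / SD_pooled = |39.3 − 27.6| / 12.5 = 11.7 / 12.5 = 0.936.
For two independent groups with equal n: n = 2·((z_{α/2} + z_β) / d)².
z_{α/2} + z_β = 1.960 + 1.645 = 3.605.
n = 2 × (3.605 / 0.936)² = 2 × 3.851² = 2 × 14.83 = 29.7.
Round up to the next whole participant.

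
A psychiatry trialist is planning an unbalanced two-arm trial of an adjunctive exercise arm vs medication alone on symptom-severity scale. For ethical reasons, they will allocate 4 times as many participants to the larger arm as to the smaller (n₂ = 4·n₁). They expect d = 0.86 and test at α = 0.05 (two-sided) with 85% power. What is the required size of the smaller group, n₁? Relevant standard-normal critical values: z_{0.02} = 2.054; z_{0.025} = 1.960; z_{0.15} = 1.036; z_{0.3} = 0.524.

n₁ = 16

With allocation ratio k = n₂/n₁ = 4, Var(x̄₁−x̄₂) = σ²(1/n₁ + 1/(k·n₁)) = σ²·(k+1)/(k·n₁).
So n₁ = (1 + 1/k)·((z_{α/2} + z_β)/d)² = 1.250 × (2.996/0.86)².
n₁ = 1.250 × 12.14 = 15.2.
Round up: n₁ = 16, giving n₂ = 4 × 16 = 64.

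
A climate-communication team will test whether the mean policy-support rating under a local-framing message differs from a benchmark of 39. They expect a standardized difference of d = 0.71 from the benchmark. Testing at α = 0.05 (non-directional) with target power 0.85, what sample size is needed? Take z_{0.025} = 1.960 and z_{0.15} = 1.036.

n = 18

For a one-sample test: n = ((z_{α/2} + z_β) / d)².
z_{α/2} + z_β = 1.960 + 1.036 = 2.996.
n = (2.996 / 0.71)² = 4.220² = 17.81.
Round up.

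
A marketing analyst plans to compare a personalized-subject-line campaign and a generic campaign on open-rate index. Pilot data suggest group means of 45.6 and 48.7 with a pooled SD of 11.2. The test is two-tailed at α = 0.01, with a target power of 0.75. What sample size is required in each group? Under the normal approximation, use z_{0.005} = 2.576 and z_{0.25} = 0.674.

n = 276 per group

Cohen's d = |M₁ − M₂| / SD_pooled = |45.6 − 48.7| / 11.2 = 3.1 / 11.2 = 0.277.
For two independent groups with equal n: n = 2·((z_{α/2} + z_β) / d)².
z_{α/2} + z_β = 2.576 + 0.674 = 3.250.
n = 2 × (3.250 / 0.277)² = 2 × 11.733² = 2 × 137.66 = 275.3.
Round up to the next whole participant.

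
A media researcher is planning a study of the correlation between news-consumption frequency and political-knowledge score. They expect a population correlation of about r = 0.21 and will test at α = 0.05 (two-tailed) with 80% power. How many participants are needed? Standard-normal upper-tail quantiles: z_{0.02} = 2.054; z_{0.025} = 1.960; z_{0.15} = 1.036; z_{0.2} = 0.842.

n = 176

Fisher's z: C = ½·ln((1+r)/(1−r)) = ½·ln(1.5316) = 0.2132.
n = ((z_{α/2} + z_β)/C)² + 3.
(1.960 + 0.842) / 0.2132 = 2.802 / 0.2132 = 13.143.
n = 13.143² + 3 = 172.73 + 3 = 175.7.
Round up.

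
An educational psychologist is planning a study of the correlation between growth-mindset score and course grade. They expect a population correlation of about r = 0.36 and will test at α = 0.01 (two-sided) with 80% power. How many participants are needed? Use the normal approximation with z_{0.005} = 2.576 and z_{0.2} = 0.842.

Fisher's z: C = ½·ln((1+r)/(1−r)) = ½·ln(2.1250) = 0.3769.
n = ((z_{α/2} + z_β)/C)² + 3.
(2.576 + 0.842) / 0.3769 = 3.418 / 0.3769 = 9.069.
n = 9.069² + 3 = 82.24 + 3 = 85.2.
Round up.

n = 86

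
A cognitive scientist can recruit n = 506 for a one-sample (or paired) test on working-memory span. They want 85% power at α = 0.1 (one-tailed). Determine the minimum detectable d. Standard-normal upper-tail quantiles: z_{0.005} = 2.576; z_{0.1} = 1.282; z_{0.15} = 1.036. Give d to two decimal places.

d_min ≈ 0.10

For a single sample (or paired design) of n = 506: d_min = (z_{α} + z_β)/√n.
z-sum = 1.282 + 1.036 = 2.318.
d_min = 2.318 / √506 = 2.318 / 22.494 = 0.103.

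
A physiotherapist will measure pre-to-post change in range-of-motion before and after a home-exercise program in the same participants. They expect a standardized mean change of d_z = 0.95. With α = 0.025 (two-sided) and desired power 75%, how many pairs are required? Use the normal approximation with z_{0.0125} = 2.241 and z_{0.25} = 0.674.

For a paired (one-sample on differences) test: n = ((z_{α/2} + z_β) / d)².
z_{α/2} + z_β = 2.241 + 0.674 = 2.915.
n = (2.915 / 0.95)² = 3.068² = 9.42.
Round up.

n = 10 pairs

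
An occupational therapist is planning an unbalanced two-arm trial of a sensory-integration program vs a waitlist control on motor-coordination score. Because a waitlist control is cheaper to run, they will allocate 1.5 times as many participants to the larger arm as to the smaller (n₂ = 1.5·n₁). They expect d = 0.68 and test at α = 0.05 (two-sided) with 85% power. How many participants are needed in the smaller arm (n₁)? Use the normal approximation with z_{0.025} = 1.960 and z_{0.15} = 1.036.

n₁ = 33

With allocation ratio k = n₂/n₁ = 1.5, Var(x̄₁−x̄₂) = σ²(1/n₁ + 1/(k·n₁)) = σ²·(k+1)/(k·n₁).
So n₁ = (1 + 1/k)·((z_{α/2} + z_β)/d)² = 1.667 × (2.996/0.68)².
n₁ = 1.667 × 19.41 = 32.4.
Round up: n₁ = 33, giving n₂ = ⌈1.5 × 33⌉ = ⌈49.5⌉ = 50.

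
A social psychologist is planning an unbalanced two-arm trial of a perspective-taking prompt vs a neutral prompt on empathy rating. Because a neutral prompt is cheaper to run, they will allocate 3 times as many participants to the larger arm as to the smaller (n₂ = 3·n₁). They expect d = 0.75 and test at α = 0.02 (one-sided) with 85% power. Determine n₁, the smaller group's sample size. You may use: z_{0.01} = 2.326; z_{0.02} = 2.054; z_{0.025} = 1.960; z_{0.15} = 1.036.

n₁ = 23

With allocation ratio k = n₂/n₁ = 3, Var(x̄₁−x̄₂) = σ²(1/n₁ + 1/(k·n₁)) = σ²·(k+1)/(k·n₁).
So n₁ = (1 + 1/k)·((z_{α} + z_β)/d)² = 1.333 × (3.090/0.75)².
n₁ = 1.333 × 16.97 = 22.6.
Round up: n₁ = 23, giving n₂ = 3 × 23 = 69.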